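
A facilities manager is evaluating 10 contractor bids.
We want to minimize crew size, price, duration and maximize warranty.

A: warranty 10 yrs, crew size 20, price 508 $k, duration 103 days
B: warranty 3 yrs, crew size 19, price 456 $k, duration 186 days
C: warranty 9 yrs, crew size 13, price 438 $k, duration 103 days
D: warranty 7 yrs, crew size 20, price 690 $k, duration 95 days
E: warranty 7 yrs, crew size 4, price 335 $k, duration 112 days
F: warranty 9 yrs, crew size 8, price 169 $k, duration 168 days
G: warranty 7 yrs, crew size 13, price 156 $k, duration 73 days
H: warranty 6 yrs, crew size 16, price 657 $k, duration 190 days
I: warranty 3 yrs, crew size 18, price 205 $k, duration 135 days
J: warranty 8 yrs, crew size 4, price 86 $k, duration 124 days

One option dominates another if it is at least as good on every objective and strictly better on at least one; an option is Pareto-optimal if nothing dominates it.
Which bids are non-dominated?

A, C, E, F, G, J

A: not dominated (best warranty).
B: dominated by C (warranty 9≥3, crew size 13≤19, price 438≤456, duration 103≤186).
C: not dominated.
D: dominated by G (warranty 7≥7, crew size 13≤20, price 156≤690, duration 73≤95).
E: not dominated.
F: not dominated.
G: not dominated (best duration).
H: dominated by C (warranty 9≥6, crew size 13≤16, price 438≤657, duration 103≤190).
I: dominated by G (warranty 7≥3, crew size 13≤18, price 156≤205, duration 73≤135).
J: not dominated (best price).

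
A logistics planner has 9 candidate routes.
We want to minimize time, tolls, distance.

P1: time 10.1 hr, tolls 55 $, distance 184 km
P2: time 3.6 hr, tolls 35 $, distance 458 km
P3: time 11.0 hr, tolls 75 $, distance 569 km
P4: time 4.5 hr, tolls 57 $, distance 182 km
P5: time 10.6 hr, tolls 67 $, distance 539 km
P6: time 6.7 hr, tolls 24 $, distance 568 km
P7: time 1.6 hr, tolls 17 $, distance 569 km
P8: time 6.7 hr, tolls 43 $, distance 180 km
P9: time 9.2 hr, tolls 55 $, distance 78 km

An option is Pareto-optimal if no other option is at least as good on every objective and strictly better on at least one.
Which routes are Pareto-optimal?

P2, P4, P6, P7, P8, P9

P1: dominated by P8 (time 6.7≤10.1, tolls 43≤55, distance 180≤184).
P2: not dominated.
P3: dominated by P1 (time 10.1≤11.0, tolls 55≤75, distance 184≤569).
P4: not dominated.
P5: dominated by P1 (time 10.1≤10.6, tolls 55≤67, distance 184≤539).
P6: not dominated.
P7: not dominated (best time).
P8: not dominated.
P9: not dominated (best distance).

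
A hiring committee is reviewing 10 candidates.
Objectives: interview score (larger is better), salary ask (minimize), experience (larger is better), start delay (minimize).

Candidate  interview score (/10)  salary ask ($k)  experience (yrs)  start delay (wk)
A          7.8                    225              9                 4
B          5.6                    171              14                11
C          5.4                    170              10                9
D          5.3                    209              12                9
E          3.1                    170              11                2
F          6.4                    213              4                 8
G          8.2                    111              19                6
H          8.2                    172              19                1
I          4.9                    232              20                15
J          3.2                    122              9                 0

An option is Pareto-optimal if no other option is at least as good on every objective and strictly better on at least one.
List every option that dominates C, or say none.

G: interview score 8.2≥5.4, salary ask 111≤170, experience 19≥10, start delay 6≤9 — dominates C.
Others (A, B, D, E, F, H, I, J) are each worse than C on at least one objective.

G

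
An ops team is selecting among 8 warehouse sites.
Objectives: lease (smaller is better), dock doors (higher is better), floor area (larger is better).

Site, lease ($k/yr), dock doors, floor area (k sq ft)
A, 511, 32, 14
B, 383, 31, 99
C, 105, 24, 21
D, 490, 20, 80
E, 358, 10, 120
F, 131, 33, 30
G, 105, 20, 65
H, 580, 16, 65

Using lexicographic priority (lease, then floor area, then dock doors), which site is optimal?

First minimize lease: best is 105, kept {C, G}.
Then maximize floor area: best is 65, kept {G}.

G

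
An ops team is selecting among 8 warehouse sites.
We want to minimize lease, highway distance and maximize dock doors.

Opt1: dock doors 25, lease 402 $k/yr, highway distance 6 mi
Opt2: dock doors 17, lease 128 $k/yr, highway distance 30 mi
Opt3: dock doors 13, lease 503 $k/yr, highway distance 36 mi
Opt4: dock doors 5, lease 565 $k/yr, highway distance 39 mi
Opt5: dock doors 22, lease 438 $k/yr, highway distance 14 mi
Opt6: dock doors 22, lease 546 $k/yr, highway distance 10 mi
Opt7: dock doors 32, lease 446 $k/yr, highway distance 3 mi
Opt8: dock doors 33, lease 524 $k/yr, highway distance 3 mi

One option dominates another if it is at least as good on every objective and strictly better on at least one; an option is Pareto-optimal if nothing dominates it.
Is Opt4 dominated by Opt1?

Yes

Opt1 vs Opt4: dock doors 25≥5, lease 402≤565, highway distance 6≤39 — Opt1 is at least as good on every objective with at least one strict improvement.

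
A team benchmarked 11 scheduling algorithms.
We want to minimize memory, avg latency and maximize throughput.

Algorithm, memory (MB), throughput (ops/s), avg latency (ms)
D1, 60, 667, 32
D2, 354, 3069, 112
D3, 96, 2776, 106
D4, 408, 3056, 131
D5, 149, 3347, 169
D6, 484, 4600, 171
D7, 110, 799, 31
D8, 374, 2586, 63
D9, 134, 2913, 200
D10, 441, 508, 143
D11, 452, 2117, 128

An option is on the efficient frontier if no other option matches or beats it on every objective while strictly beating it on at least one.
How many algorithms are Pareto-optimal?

8

D1: not dominated (best memory).
D2: not dominated.
D3: not dominated.
D4: dominated by D2 (memory 354≤408, throughput 3069≥3056, avg latency 112≤131).
D5: not dominated.
D6: not dominated (best throughput).
D7: not dominated (best avg latency).
D8: not dominated.
D9: not dominated.
D10: dominated by D1 (memory 60≤441, throughput 667≥508, avg latency 32≤143).
D11: dominated by D2 (memory 354≤452, throughput 3069≥2117, avg latency 112≤128).
Pareto-optimal: D1, D2, D3, D5, D6, D7, D8, D9 → 8.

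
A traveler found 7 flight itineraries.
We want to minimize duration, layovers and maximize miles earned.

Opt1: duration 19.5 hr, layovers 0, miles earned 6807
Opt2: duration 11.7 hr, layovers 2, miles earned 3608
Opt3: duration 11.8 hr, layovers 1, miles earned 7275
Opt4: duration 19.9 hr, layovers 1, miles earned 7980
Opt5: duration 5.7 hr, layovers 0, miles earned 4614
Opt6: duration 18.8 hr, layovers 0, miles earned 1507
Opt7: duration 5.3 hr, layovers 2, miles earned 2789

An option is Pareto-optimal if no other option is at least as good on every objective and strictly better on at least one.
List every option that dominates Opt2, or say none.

Opt5

Opt5: duration 5.7≤11.7, layovers 0≤2, miles earned 4614≥3608 — dominates Opt2.
Others (Opt1, Opt3, Opt4, Opt6, Opt7) are each worse than Opt2 on at least one objective.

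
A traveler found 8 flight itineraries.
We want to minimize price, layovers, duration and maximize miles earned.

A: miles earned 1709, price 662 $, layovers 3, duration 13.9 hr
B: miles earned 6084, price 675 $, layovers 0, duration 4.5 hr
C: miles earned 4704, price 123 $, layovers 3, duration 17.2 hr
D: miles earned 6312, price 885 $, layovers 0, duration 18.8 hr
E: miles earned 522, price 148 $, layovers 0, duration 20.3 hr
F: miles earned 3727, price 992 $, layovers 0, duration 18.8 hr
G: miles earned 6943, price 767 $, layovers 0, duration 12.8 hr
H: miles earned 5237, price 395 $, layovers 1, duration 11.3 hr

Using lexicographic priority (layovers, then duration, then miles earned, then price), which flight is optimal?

First minimize layovers: best is 0, kept {B, D, E, F, G}.
Then minimize duration: best is 4.5, kept {B}.

B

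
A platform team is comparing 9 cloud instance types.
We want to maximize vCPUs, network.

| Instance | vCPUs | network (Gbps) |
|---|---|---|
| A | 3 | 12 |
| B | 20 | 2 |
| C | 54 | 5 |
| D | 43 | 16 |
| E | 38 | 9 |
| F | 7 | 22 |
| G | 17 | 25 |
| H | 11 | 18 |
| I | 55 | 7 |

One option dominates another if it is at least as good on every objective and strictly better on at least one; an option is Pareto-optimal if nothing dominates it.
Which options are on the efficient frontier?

D, G, I

A: dominated by D (vCPUs 43≥3, network 16≥12).
B: dominated by C (vCPUs 54≥20, network 5≥2).
C: dominated by I (vCPUs 55≥54, network 7≥5).
D: not dominated.
E: dominated by D (vCPUs 43≥38, network 16≥9).
F: dominated by G (vCPUs 17≥7, network 25≥22).
G: not dominated (best network).
H: dominated by G (vCPUs 17≥11, network 25≥18).
I: not dominated (best vCPUs).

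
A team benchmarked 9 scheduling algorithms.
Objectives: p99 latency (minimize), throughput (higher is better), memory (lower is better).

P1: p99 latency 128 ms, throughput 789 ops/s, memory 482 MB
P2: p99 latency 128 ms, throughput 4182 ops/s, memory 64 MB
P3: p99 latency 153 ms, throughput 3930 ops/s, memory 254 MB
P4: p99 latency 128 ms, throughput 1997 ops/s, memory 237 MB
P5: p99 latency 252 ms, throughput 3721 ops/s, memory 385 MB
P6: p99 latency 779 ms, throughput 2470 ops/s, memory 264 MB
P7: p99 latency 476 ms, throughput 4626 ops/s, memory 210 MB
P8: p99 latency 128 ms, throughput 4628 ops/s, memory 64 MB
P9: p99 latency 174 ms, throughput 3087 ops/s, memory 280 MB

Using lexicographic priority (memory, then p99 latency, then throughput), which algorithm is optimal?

P8

First minimize memory: best is 64, kept {P2, P8}.
Then minimize p99 latency: best is 128, kept {P2, P8}.
Then maximize throughput: best is 4628, kept {P8}.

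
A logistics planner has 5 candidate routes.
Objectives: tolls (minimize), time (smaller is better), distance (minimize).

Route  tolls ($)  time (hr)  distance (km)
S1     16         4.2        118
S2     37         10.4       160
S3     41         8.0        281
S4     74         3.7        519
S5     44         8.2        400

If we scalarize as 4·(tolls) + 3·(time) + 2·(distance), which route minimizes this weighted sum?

S1: 4·16 + 3·4.2 + 2·118 = 312.6
S2: 4·37 + 3·10.4 + 2·160 = 499.2
S3: 4·41 + 3·8.0 + 2·281 = 750.0
S4: 4·74 + 3·3.7 + 2·519 = 1345.1
S5: 4·44 + 3·8.2 + 2·400 = 1000.6
Lowest: S1 at 312.6.

S1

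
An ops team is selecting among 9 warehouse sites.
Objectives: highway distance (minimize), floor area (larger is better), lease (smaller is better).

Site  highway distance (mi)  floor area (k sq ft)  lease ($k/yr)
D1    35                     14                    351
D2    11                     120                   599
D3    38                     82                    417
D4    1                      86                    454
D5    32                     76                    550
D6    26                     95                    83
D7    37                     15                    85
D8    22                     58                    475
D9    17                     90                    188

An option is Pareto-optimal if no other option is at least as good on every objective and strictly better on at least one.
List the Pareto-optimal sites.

D1: dominated by D6 (highway distance 26≤35, floor area 95≥14, lease 83≤351).
D2: not dominated (best floor area).
D3: dominated by D6 (highway distance 26≤38, floor area 95≥82, lease 83≤417).
D4: not dominated (best highway distance).
D5: dominated by D4 (highway distance 1≤32, floor area 86≥76, lease 454≤550).
D6: not dominated (best lease).
D7: dominated by D6 (highway distance 26≤37, floor area 95≥15, lease 83≤85).
D8: dominated by D4 (highway distance 1≤22, floor area 86≥58, lease 454≤475).
D9: not dominated.

D2, D4, D6, D9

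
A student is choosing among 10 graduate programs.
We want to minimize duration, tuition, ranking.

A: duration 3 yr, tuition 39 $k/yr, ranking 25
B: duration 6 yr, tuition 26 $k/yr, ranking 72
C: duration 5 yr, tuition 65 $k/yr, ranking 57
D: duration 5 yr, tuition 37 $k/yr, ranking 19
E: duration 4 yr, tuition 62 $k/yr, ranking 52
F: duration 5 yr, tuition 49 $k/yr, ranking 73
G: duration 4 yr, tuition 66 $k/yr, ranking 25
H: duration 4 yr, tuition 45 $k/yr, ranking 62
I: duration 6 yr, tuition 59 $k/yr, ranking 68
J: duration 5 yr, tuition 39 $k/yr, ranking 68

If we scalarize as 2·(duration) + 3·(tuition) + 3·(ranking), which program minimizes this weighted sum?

D

A: 2·3 + 3·39 + 3·25 = 198
B: 2·6 + 3·26 + 3·72 = 306
C: 2·5 + 3·65 + 3·57 = 376
D: 2·5 + 3·37 + 3·19 = 178
E: 2·4 + 3·62 + 3·52 = 350
F: 2·5 + 3·49 + 3·73 = 376
G: 2·4 + 3·66 + 3·25 = 281
H: 2·4 + 3·45 + 3·62 = 329
I: 2·6 + 3·59 + 3·68 = 393
J: 2·5 + 3·39 + 3·68 = 331
Lowest: D at 178.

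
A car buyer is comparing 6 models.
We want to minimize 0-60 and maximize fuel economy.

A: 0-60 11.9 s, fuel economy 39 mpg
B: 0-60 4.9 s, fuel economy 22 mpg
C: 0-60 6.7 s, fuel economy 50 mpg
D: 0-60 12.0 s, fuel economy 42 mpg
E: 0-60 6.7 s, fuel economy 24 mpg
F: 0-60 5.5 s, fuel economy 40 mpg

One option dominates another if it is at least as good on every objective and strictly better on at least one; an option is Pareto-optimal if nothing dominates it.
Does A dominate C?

No

A vs C: A is worse on 0-60 (11.9 vs 6.7), so it does not dominate C.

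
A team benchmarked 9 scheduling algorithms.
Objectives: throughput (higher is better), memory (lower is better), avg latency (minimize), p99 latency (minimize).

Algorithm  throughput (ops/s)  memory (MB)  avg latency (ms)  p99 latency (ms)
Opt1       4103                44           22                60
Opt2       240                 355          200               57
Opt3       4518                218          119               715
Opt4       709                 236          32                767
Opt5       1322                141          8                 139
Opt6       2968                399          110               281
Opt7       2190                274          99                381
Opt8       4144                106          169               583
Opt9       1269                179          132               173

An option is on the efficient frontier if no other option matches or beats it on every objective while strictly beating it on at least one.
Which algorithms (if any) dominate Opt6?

Opt1

Opt1: throughput 4103≥2968, memory 44≤399, avg latency 22≤110, p99 latency 60≤281 — dominates Opt6.
Others (Opt2, Opt3, Opt4, Opt5, Opt7, Opt8, Opt9) are each worse than Opt6 on at least one objective.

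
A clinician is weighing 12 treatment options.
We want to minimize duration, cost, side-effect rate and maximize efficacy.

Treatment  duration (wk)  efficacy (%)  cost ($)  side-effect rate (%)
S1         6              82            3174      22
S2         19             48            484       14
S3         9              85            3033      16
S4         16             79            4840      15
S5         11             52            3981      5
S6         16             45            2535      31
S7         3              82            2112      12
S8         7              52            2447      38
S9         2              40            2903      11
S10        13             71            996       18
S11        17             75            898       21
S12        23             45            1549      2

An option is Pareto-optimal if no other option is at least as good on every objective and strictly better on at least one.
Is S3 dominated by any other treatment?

S1: worse on efficacy (82 vs 85).
S2: worse on duration (19 vs 9).
S4: worse on duration (16 vs 9).
S5: worse on duration (11 vs 9).
S6: worse on duration (16 vs 9).
S7: worse on efficacy (82 vs 85).
S8: worse on efficacy (52 vs 85).
S9: worse on efficacy (40 vs 85).
S10: worse on duration (13 vs 9).
S11: worse on duration (17 vs 9).
S12: worse on duration (23 vs 9).
No option is at least as good as S3 on every objective and strictly better on one.

No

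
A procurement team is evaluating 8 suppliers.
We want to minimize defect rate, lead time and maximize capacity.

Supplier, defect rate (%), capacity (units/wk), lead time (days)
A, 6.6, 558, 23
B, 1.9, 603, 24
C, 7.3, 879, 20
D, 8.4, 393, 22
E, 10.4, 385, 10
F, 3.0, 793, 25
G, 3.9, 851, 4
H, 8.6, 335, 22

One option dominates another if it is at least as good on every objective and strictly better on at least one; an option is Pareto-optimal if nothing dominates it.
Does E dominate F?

E vs F: E is worse on defect rate (10.4 vs 3.0), so it does not dominate F.

No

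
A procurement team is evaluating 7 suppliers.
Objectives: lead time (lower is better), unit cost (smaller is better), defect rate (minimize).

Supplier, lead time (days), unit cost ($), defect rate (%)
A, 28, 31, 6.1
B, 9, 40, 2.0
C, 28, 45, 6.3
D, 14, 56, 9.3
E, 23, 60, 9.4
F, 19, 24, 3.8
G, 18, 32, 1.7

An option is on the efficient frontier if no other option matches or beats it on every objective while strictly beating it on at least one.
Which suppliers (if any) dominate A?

F: lead time 19≤28, unit cost 24≤31, defect rate 3.8≤6.1 — dominates A.
Others (B, C, D, E, G) are each worse than A on at least one objective.

F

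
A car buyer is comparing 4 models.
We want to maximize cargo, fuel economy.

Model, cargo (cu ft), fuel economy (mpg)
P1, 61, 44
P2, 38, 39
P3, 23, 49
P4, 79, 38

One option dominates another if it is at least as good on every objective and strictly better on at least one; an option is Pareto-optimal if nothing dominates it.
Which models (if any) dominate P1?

P2: worse on cargo (38 vs 61).
P3: worse on cargo (23 vs 61).
P4: worse on fuel economy (38 vs 44).
No option dominates P1.

none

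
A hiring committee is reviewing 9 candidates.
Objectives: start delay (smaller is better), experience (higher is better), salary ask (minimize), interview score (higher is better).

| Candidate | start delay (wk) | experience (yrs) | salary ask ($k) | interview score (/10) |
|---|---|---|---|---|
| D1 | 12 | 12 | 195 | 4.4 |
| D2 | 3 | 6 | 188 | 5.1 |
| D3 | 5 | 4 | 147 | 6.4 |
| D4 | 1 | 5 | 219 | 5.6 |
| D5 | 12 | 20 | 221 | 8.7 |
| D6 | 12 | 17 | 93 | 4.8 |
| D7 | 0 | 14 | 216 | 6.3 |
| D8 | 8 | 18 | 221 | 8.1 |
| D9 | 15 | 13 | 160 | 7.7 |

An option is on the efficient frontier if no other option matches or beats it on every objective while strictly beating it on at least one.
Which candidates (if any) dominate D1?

D6

D6: start delay 12≤12, experience 17≥12, salary ask 93≤195, interview score 4.8≥4.4 — dominates D1.
Others (D2, D3, D4, D5, D7, D8, D9) are each worse than D1 on at least one objective.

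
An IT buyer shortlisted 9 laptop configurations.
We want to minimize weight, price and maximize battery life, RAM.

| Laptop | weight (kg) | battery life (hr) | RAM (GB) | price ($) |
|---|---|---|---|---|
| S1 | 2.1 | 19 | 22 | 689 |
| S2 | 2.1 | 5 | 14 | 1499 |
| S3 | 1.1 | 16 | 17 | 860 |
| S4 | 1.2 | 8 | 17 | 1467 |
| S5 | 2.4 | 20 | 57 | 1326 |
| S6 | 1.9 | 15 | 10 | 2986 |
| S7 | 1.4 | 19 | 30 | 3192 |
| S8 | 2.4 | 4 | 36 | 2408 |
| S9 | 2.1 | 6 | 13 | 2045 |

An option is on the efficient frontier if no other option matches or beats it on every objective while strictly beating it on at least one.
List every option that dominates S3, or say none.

none

S1: worse on weight (2.1 vs 1.1).
S2: worse on weight (2.1 vs 1.1).
S4: worse on weight (1.2 vs 1.1).
S5: worse on weight (2.4 vs 1.1).
S6: worse on weight (1.9 vs 1.1).
S7: worse on weight (1.4 vs 1.1).
S8: worse on weight (2.4 vs 1.1).
S9: worse on weight (2.1 vs 1.1).
No option dominates S3.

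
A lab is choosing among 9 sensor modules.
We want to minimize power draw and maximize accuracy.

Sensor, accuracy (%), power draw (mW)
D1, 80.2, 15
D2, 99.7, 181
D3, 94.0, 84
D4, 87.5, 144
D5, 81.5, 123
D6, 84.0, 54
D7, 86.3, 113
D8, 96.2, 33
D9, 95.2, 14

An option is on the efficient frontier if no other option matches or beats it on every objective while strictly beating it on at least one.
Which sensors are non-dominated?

D2, D8, D9

D1: dominated by D9 (accuracy 95.2≥80.2, power draw 14≤15).
D2: not dominated (best accuracy).
D3: dominated by D8 (accuracy 96.2≥94.0, power draw 33≤84).
D4: dominated by D3 (accuracy 94.0≥87.5, power draw 84≤144).
D5: dominated by D3 (accuracy 94.0≥81.5, power draw 84≤123).
D6: dominated by D8 (accuracy 96.2≥84.0, power draw 33≤54).
D7: dominated by D3 (accuracy 94.0≥86.3, power draw 84≤113).
D8: not dominated.
D9: not dominated (best power draw).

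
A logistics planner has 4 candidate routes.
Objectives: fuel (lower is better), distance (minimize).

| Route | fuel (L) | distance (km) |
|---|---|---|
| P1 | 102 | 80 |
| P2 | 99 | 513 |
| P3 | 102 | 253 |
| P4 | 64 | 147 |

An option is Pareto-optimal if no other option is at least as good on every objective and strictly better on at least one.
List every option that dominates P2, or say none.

P4: fuel 64≤99, distance 147≤513 — dominates P2.
Others (P1, P3) are each worse than P2 on at least one objective.

P4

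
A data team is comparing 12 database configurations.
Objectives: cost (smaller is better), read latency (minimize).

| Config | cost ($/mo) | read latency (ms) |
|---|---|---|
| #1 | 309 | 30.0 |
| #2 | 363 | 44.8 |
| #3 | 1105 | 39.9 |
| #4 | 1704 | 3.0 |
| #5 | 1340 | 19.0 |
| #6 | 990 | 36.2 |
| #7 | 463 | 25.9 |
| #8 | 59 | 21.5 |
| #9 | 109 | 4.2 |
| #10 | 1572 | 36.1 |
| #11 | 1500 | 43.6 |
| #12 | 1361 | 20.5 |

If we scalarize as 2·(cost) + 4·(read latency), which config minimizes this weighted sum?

#8

#1: 2·309 + 4·30.0 = 738.0
#2: 2·363 + 4·44.8 = 905.2
#3: 2·1105 + 4·39.9 = 2369.6
#4: 2·1704 + 4·3.0 = 3420.0
#5: 2·1340 + 4·19.0 = 2756.0
#6: 2·990 + 4·36.2 = 2124.8
#7: 2·463 + 4·25.9 = 1029.6
#8: 2·59 + 4·21.5 = 204.0
#9: 2·109 + 4·4.2 = 234.8
#10: 2·1572 + 4·36.1 = 3288.4
#11: 2·1500 + 4·43.6 = 3174.4
#12: 2·1361 + 4·20.5 = 2804.0
Lowest: #8 at 204.0.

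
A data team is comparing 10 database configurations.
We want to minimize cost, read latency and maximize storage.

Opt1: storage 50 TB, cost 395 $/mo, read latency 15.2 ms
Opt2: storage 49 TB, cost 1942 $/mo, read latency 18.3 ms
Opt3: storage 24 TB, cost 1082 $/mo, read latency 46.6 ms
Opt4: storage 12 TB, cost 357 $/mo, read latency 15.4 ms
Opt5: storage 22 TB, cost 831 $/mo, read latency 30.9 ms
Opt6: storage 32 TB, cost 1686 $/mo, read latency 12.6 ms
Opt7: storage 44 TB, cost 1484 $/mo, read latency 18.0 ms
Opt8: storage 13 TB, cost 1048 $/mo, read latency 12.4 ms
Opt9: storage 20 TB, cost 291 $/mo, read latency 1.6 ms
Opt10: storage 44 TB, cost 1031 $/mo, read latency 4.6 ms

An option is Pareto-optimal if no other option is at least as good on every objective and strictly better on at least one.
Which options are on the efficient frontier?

Opt1: not dominated (best storage).
Opt2: dominated by Opt1 (storage 50≥49, cost 395≤1942, read latency 15.2≤18.3).
Opt3: dominated by Opt1 (storage 50≥24, cost 395≤1082, read latency 15.2≤46.6).
Opt4: dominated by Opt9 (storage 20≥12, cost 291≤357, read latency 1.6≤15.4).
Opt5: dominated by Opt1 (storage 50≥22, cost 395≤831, read latency 15.2≤30.9).
Opt6: dominated by Opt10 (storage 44≥32, cost 1031≤1686, read latency 4.6≤12.6).
Opt7: dominated by Opt1 (storage 50≥44, cost 395≤1484, read latency 15.2≤18.0).
Opt8: dominated by Opt9 (storage 20≥13, cost 291≤1048, read latency 1.6≤12.4).
Opt9: not dominated (best cost).
Opt10: not dominated.

Opt1, Opt9, Opt10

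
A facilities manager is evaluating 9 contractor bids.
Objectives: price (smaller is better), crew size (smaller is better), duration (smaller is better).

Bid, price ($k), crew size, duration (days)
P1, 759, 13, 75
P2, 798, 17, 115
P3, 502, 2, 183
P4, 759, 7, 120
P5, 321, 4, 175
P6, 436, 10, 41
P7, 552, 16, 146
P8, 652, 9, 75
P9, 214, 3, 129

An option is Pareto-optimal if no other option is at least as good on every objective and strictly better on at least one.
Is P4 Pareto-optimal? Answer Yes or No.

P1: worse on crew size (13 vs 7).
P2: worse on price (798 vs 759).
P3: worse on duration (183 vs 120).
P5: worse on duration (175 vs 120).
P6: worse on crew size (10 vs 7).
P7: worse on crew size (16 vs 7).
P8: worse on crew size (9 vs 7).
P9: worse on duration (129 vs 120).
No option is at least as good as P4 on every objective and strictly better on one.

Yes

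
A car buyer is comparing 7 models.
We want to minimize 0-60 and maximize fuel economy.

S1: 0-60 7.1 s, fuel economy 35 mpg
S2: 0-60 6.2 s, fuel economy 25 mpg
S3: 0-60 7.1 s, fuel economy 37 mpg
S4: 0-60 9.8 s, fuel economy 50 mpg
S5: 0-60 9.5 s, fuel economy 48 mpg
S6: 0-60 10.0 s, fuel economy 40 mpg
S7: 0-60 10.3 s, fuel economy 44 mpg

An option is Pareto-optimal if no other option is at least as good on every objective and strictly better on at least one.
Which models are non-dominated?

S2, S3, S4, S5

S1: dominated by S3 (0-60 7.1≤7.1, fuel economy 37≥35).
S2: not dominated (best 0-60).
S3: not dominated.
S4: not dominated (best fuel economy).
S5: not dominated.
S6: dominated by S4 (0-60 9.8≤10.0, fuel economy 50≥40).
S7: dominated by S4 (0-60 9.8≤10.3, fuel economy 50≥44).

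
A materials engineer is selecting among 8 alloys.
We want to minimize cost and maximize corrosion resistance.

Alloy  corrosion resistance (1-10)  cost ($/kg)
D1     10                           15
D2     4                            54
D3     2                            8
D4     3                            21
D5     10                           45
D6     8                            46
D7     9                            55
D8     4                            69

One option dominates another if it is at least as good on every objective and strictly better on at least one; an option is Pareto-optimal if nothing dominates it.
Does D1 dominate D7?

Yes

D1 vs D7: corrosion resistance 10≥9, cost 15≤55 — D1 is at least as good on every objective with at least one strict improvement.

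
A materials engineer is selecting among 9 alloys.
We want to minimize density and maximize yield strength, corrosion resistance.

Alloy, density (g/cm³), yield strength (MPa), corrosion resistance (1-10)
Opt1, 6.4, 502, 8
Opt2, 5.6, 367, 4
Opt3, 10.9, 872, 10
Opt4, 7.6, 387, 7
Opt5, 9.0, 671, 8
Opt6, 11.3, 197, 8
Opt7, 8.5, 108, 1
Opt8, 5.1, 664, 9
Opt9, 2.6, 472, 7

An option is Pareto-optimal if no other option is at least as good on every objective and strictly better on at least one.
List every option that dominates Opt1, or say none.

Opt8

Opt8: density 5.1≤6.4, yield strength 664≥502, corrosion resistance 9≥8 — dominates Opt1.
Others (Opt2, Opt3, Opt4, Opt5, Opt6, Opt7, Opt9) are each worse than Opt1 on at least one objective.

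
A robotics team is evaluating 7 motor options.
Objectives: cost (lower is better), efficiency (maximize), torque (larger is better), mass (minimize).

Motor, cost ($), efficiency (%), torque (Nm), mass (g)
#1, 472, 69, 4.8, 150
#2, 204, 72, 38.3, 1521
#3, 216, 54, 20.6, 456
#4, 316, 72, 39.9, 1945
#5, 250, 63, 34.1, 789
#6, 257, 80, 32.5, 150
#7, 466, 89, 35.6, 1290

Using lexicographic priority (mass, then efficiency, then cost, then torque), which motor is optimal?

#6

First minimize mass: best is 150, kept {#1, #6}.
Then maximize efficiency: best is 80, kept {#6}.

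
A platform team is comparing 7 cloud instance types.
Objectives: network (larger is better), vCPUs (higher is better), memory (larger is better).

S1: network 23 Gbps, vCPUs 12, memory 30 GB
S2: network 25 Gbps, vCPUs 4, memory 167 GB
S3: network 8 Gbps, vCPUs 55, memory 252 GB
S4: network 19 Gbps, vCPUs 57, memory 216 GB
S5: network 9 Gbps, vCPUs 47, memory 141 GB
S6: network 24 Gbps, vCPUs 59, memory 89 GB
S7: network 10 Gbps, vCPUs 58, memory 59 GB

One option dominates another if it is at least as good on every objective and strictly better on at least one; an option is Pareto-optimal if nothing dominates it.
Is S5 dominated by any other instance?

Yes

S4 vs S5: network 19≥9, vCPUs 57≥47, memory 216≥141 — S4 is at least as good on every objective and strictly better on at least one, so S4 dominates S5.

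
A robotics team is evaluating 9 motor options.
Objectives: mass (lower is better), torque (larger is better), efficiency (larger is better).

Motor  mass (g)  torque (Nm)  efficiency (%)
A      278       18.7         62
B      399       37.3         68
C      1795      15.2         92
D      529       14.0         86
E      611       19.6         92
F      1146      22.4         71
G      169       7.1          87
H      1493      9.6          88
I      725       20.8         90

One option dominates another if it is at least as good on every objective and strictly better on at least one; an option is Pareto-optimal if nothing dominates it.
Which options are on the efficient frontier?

A, B, D, E, F, G, I

A: not dominated.
B: not dominated (best torque).
C: dominated by E (mass 611≤1795, torque 19.6≥15.2, efficiency 92≥92).
D: not dominated.
E: not dominated.
F: not dominated.
G: not dominated (best mass).
H: dominated by E (mass 611≤1493, torque 19.6≥9.6, efficiency 92≥88).
I: not dominated.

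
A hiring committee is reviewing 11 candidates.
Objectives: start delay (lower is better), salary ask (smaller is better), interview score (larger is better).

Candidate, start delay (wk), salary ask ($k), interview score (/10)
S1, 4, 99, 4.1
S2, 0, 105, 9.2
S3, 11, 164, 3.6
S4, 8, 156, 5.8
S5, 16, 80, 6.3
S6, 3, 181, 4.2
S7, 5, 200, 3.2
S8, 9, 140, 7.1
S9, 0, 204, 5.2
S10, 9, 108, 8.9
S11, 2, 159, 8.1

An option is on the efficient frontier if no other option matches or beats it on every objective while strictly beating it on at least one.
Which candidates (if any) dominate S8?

S2, S10

S2: start delay 0≤9, salary ask 105≤140, interview score 9.2≥7.1 — dominates S8.
S10: start delay 9≤9, salary ask 108≤140, interview score 8.9≥7.1 — dominates S8.
Others (S1, S3, S4, S5, S6, S7, S9, S11) are each worse than S8 on at least one objective.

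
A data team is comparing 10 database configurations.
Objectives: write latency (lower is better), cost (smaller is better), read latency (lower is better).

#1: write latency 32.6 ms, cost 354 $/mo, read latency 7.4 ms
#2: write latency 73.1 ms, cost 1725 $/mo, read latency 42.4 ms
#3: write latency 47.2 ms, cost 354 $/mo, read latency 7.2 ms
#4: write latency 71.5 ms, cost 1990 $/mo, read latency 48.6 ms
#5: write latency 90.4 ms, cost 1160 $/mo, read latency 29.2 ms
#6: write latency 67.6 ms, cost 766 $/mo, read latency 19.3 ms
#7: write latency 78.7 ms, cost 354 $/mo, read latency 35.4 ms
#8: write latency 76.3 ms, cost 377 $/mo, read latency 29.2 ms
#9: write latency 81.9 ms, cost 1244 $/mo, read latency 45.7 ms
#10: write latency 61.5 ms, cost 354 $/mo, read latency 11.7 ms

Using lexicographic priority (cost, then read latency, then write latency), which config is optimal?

#3

First minimize cost: best is 354, kept {#1, #3, #7, #10}.
Then minimize read latency: best is 7.2, kept {#3}.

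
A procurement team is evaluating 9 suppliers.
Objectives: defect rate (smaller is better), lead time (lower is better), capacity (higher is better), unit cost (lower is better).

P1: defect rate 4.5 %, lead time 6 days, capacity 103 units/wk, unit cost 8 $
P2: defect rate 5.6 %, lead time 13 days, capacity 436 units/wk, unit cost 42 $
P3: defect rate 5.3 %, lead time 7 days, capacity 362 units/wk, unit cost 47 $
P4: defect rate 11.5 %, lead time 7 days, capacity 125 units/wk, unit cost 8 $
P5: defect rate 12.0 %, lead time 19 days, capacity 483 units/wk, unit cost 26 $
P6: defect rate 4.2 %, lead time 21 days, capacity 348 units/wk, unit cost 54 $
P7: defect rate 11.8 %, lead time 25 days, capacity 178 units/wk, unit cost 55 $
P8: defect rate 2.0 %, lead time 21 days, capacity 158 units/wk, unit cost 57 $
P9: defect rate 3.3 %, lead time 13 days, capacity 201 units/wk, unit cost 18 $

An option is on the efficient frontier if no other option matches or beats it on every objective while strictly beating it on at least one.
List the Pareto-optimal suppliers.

P1, P2, P3, P4, P5, P6, P8, P9

P1: not dominated (best lead time).
P2: not dominated.
P3: not dominated.
P4: not dominated.
P5: not dominated (best capacity).
P6: not dominated.
P7: dominated by P2 (defect rate 5.6≤11.8, lead time 13≤25, capacity 436≥178, unit cost 42≤55).
P8: not dominated (best defect rate).
P9: not dominated.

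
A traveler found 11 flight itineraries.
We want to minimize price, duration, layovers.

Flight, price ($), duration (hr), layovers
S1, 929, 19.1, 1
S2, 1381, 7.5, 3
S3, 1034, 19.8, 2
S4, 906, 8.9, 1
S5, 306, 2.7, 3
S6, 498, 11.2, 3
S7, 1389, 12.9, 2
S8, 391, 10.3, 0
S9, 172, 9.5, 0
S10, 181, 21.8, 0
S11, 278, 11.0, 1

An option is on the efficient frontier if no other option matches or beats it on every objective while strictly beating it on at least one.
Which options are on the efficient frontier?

S1: dominated by S4 (price 906≤929, duration 8.9≤19.1, layovers 1≤1).
S2: dominated by S5 (price 306≤1381, duration 2.7≤7.5, layovers 3≤3).
S3: dominated by S1 (price 929≤1034, duration 19.1≤19.8, layovers 1≤2).
S4: not dominated.
S5: not dominated (best duration).
S6: dominated by S5 (price 306≤498, duration 2.7≤11.2, layovers 3≤3).
S7: dominated by S4 (price 906≤1389, duration 8.9≤12.9, layovers 1≤2).
S8: dominated by S9 (price 172≤391, duration 9.5≤10.3, layovers 0≤0).
S9: not dominated (best price).
S10: dominated by S9 (price 172≤181, duration 9.5≤21.8, layovers 0≤0).
S11: dominated by S9 (price 172≤278, duration 9.5≤11.0, layovers 0≤1).

S4, S5, S9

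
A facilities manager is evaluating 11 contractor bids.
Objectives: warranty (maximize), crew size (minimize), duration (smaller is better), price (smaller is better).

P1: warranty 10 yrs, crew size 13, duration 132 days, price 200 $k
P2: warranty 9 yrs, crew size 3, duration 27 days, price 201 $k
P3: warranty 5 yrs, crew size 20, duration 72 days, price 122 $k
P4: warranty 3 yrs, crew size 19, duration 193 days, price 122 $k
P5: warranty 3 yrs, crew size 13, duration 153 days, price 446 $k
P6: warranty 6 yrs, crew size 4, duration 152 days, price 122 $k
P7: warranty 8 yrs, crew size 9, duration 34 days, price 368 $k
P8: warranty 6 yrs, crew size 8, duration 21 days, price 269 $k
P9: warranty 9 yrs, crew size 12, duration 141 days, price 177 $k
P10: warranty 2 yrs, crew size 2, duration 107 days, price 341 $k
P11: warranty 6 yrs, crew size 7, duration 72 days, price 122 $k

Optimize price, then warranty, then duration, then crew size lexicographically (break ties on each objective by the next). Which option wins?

P11

First minimize price: best is 122, kept {P3, P4, P6, P11}.
Then maximize warranty: best is 6, kept {P6, P11}.
Then minimize duration: best is 72, kept {P11}.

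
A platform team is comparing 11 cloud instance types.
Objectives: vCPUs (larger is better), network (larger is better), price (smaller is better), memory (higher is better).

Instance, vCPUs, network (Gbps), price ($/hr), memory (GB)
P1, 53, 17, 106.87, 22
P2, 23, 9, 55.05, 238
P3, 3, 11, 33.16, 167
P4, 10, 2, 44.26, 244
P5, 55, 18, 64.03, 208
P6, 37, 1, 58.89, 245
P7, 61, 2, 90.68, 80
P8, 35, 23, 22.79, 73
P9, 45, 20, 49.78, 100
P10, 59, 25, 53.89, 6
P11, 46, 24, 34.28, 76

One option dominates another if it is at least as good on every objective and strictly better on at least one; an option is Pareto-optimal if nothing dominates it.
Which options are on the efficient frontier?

P2, P3, P4, P5, P6, P7, P8, P9, P10, P11

P1: dominated by P5 (vCPUs 55≥53, network 18≥17, price 64.03≤106.87, memory 208≥22).
P2: not dominated.
P3: not dominated.
P4: not dominated.
P5: not dominated.
P6: not dominated (best memory).
P7: not dominated (best vCPUs).
P8: not dominated (best price).
P9: not dominated.
P10: not dominated (best network).
P11: not dominated.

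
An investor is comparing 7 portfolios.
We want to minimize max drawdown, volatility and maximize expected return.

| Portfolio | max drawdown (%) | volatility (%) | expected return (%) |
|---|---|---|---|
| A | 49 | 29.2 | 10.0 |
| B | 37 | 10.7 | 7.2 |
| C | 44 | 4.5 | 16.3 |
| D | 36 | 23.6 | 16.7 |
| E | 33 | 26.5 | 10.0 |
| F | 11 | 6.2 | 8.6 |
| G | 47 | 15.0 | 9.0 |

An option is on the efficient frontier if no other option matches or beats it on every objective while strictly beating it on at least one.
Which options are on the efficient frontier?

C, D, E, F

A: dominated by C (max drawdown 44≤49, volatility 4.5≤29.2, expected return 16.3≥10.0).
B: dominated by F (max drawdown 11≤37, volatility 6.2≤10.7, expected return 8.6≥7.2).
C: not dominated (best volatility).
D: not dominated (best expected return).
E: not dominated.
F: not dominated (best max drawdown).
G: dominated by C (max drawdown 44≤47, volatility 4.5≤15.0, expected return 16.3≥9.0).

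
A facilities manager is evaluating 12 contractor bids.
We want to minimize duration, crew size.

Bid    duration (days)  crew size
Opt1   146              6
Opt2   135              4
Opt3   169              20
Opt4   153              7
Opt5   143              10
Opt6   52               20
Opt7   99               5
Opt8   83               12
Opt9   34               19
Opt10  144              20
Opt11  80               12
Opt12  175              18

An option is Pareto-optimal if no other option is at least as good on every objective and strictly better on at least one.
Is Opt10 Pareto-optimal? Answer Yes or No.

Opt2 vs Opt10: duration 135≤144, crew size 4≤20 — Opt2 is at least as good on every objective and strictly better on at least one, so Opt2 dominates Opt10.

No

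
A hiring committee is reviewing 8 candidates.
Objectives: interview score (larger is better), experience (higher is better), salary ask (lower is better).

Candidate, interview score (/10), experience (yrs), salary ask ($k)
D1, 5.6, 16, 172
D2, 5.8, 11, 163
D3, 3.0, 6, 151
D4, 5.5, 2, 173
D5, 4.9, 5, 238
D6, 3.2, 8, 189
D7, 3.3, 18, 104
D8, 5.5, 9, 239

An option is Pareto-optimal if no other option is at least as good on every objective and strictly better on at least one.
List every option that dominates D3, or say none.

D7: interview score 3.3≥3.0, experience 18≥6, salary ask 104≤151 — dominates D3.
Others (D1, D2, D4, D5, D6, D8) are each worse than D3 on at least one objective.

D7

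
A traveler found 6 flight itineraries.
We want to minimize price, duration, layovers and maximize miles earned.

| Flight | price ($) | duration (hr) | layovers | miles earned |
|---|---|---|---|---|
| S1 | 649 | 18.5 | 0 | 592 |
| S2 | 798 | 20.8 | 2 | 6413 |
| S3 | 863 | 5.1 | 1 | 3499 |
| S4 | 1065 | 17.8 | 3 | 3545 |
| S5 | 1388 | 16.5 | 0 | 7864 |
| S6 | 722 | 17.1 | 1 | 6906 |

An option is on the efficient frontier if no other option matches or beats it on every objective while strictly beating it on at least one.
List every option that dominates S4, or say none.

S6: price 722≤1065, duration 17.1≤17.8, layovers 1≤3, miles earned 6906≥3545 — dominates S4.
Others (S1, S2, S3, S5) are each worse than S4 on at least one objective.

S6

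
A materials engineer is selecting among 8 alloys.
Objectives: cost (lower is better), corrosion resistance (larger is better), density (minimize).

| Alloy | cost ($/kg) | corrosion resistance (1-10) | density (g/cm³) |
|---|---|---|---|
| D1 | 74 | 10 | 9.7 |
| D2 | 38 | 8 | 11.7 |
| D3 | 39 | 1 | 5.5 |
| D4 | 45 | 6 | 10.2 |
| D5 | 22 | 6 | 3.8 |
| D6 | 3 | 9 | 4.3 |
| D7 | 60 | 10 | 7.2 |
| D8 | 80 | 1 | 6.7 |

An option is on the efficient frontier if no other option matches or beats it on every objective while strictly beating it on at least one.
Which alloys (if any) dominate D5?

D1: worse on cost (74 vs 22).
D2: worse on cost (38 vs 22).
D3: worse on cost (39 vs 22).
D4: worse on cost (45 vs 22).
D6: worse on density (4.3 vs 3.8).
D7: worse on cost (60 vs 22).
D8: worse on cost (80 vs 22).
No option dominates D5.

none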